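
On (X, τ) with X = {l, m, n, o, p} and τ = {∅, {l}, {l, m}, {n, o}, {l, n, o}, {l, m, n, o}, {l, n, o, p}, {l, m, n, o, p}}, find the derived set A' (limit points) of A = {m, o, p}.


A' = {n, p}

For each x ∈ X, list the open sets U ∈ τ with x ∈ U, then check whether U ∩ (A ∖ {x}) ≠ ∅ for every such U.
  x = l: open {l} ∋ x has {l} ∩ (A ∖ {l}) = ∅, so x is NOT a limit point.
  x = m: open {l, m} ∋ x has {l, m} ∩ (A ∖ {m}) = ∅, so x is NOT a limit point.
  x = n: opens ∋ x are {n, o}, {l, n, o}, {l, m, n, o}, {l, n, o, p}, {l, m, n, o, p}; each meets A ∖ {n}, so x IS a limit point.
  x = o: open {n, o} ∋ x has {n, o} ∩ (A ∖ {o}) = ∅, so x is NOT a limit point.
  x = p: opens ∋ x are {l, n, o, p}, {l, m, n, o, p}; each meets A ∖ {p}, so x IS a limit point.
Collecting: A' = {n, p}.


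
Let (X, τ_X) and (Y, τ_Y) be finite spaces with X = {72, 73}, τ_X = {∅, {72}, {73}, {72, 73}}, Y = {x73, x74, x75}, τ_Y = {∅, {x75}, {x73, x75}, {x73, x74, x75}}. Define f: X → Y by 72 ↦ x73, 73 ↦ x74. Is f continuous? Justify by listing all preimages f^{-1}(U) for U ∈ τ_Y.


f IS continuous.

Compute f^{-1}(U) for each U ∈ τ_Y:
  U = ∅: f^{-1}(U) = ∅ ∈ τ_X ✓.
  U = {x75}: f^{-1}(U) = ∅ ∈ τ_X ✓.
  U = {x73, x75}: f^{-1}(U) = {72} ∈ τ_X ✓.
  U = {x73, x74, x75}: f^{-1}(U) = {72, 73} ∈ τ_X ✓.
Every preimage lies in τ_X, so f IS continuous.


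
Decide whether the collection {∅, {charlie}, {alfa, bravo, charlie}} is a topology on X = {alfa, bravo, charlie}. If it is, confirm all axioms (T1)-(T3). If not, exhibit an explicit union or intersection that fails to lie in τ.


τ IS a topology on X.

Axiom (T1): ∅ ∈ τ? Yes; X ∈ τ? Yes.
Axiom (T2/T3): check pairwise unions and intersections of members of τ.
All pairwise intersections and unions checked — each lies in τ. Therefore τ satisfies (T1), (T2), (T3): it IS a topology on X.


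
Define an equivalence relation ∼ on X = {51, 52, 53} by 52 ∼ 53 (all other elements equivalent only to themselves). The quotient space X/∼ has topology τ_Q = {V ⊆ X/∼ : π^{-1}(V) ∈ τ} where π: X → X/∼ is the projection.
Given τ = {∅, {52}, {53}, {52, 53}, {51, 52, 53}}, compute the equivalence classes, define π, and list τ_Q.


X/∼ = {[51], [52=53]}; |τ_Q| = 3.

Equivalence classes: [51], [52=53].
Quotient map π: X → X/∼ sends 51 ↦ [51], 52 ↦ [52=53], 53 ↦ [52=53].
For each subset V ⊆ X/∼, compute π^{-1}(V) ⊆ X and check whether π^{-1}(V) ∈ τ. V is open in τ_Q iff π^{-1}(V) ∈ τ.
  V = {}: π^{-1}(V) = ∅ ∈ τ ✓.
  V = {[51]}: π^{-1}(V) = {51} ∉ τ ✗.
  V = {[52=53]}: π^{-1}(V) = {52, 53} ∈ τ ✓.
  V = {[51], [52=53]}: π^{-1}(V) = {51, 52, 53} ∈ τ ✓.
Open sets in the quotient: τ_Q = {{}, {[52=53]}, {[51], [52=53]}} (3 elements).


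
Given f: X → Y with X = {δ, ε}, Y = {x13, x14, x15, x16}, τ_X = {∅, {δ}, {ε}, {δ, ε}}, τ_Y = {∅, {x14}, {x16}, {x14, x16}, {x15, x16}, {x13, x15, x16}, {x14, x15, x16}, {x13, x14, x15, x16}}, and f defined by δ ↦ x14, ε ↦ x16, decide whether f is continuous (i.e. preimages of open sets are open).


f IS continuous.

Compute f^{-1}(U) for each U ∈ τ_Y:
  U = ∅: f^{-1}(U) = ∅ ∈ τ_X ✓.
  U = {x14}: f^{-1}(U) = {δ} ∈ τ_X ✓.
  U = {x16}: f^{-1}(U) = {ε} ∈ τ_X ✓.
  U = {x14, x16}: f^{-1}(U) = {δ, ε} ∈ τ_X ✓.
  U = {x15, x16}: f^{-1}(U) = {ε} ∈ τ_X ✓.
  U = {x13, x15, x16}: f^{-1}(U) = {ε} ∈ τ_X ✓.
  U = {x14, x15, x16}: f^{-1}(U) = {δ, ε} ∈ τ_X ✓.
  U = {x13, x14, x15, x16}: f^{-1}(U) = {δ, ε} ∈ τ_X ✓.
Every preimage lies in τ_X, so f IS continuous.


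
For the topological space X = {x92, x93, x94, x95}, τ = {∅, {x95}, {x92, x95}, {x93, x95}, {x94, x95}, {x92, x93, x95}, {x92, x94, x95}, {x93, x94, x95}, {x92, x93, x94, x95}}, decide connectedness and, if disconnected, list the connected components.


(X, τ) is connected.

Find clopen sets (U ∈ τ with X ∖ U ∈ τ):
  U = ∅, X ∖ U = {x92, x93, x94, x95} — both open, so U is clopen.
  U = {x92, x93, x94, x95}, X ∖ U = ∅ — both open, so U is clopen.
Only trivial clopens (∅ and X) exist, so (X, τ) is connected.
Compute connected components by grouping points that agree on all clopens:
  component: {x92, x93, x94, x95}


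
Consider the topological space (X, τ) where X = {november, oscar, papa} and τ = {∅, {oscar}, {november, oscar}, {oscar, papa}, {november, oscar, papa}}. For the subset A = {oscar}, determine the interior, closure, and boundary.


int(A) = {oscar}, cl(A) = {november, oscar, papa}, ∂A = {november, papa}.

Closed sets in (X, τ) are complements of opens:
  closed(X, τ) = {∅, {november}, {papa}, {november, papa}, {november, oscar, papa}}.
int(A) = ⋃ {U ∈ τ : U ⊆ A}. Opens contained in A: ∅, {oscar}.
Taking the union of these: int(A) = {oscar}.
cl(A) = ⋂ {C closed : A ⊆ C}. Closed sets containing A: {november, oscar, papa}.
Intersecting these: cl(A) = {november, oscar, papa}.
∂A = cl(A) ∖ int(A) = {november, oscar, papa} ∖ {oscar} = {november, papa}.


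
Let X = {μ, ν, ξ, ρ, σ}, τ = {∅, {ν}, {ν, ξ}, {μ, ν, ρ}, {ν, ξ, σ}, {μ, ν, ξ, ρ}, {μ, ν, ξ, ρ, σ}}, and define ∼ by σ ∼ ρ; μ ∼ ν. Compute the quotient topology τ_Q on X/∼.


X/∼ = {[μ=ν], [ξ], [ρ=σ]}; |τ_Q| = 2.

Equivalence classes: [μ=ν], [ξ], [ρ=σ].
Quotient map π: X → X/∼ sends μ ↦ [μ=ν], ν ↦ [μ=ν], ξ ↦ [ξ], ρ ↦ [ρ=σ], σ ↦ [ρ=σ].
For each subset V ⊆ X/∼, compute π^{-1}(V) ⊆ X and check whether π^{-1}(V) ∈ τ. V is open in τ_Q iff π^{-1}(V) ∈ τ.
  V = {}: π^{-1}(V) = ∅ ∈ τ ✓.
  V = {[μ=ν]}: π^{-1}(V) = {μ, ν} ∉ τ ✗.
  V = {[ξ]}: π^{-1}(V) = {ξ} ∉ τ ✗.
  V = {[μ=ν], [ξ]}: π^{-1}(V) = {μ, ν, ξ} ∉ τ ✗.
  V = {[ρ=σ]}: π^{-1}(V) = {ρ, σ} ∉ τ ✗.
  V = {[μ=ν], [ρ=σ]}: π^{-1}(V) = {μ, ν, ρ, σ} ∉ τ ✗.
  V = {[ξ], [ρ=σ]}: π^{-1}(V) = {ξ, ρ, σ} ∉ τ ✗.
  V = {[μ=ν], [ξ], [ρ=σ]}: π^{-1}(V) = {μ, ν, ξ, ρ, σ} ∈ τ ✓.
Open sets in the quotient: τ_Q = {{}, {[μ=ν], [ξ], [ρ=σ]}} (2 elements).


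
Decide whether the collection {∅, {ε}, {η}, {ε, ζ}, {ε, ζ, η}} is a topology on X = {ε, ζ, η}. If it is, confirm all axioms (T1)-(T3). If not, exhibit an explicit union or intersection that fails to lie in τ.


τ is NOT a topology on X.

Axiom (T1): ∅ ∈ τ? Yes; X ∈ τ? Yes.
Axiom (T2/T3): check pairwise unions and intersections of members of τ.
Counterexample for (T2): {ε} ∪ {η} = {ε, η} ∉ τ. Therefore τ is NOT a topology.


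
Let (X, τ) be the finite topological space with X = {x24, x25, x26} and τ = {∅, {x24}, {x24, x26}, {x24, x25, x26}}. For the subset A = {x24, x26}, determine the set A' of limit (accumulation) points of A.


A' = {x25, x26}

For each x ∈ X, list the open sets U ∈ τ with x ∈ U, then check whether U ∩ (A ∖ {x}) ≠ ∅ for every such U.
  x = x24: open {x24} ∋ x has {x24} ∩ (A ∖ {x24}) = ∅, so x is NOT a limit point.
  x = x25: opens ∋ x are {x24, x25, x26}; each meets A ∖ {x25}, so x IS a limit point.
  x = x26: opens ∋ x are {x24, x26}, {x24, x25, x26}; each meets A ∖ {x26}, so x IS a limit point.
Collecting: A' = {x25, x26}.


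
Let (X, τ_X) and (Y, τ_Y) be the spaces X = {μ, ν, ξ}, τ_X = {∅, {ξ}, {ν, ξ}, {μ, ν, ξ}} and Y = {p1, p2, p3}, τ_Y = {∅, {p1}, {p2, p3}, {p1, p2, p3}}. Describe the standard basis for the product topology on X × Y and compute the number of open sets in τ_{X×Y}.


Basis B = {∅ × ∅, {ξ} × {p1}, {ν, ξ} × {p1}, {ξ} × {p2, p3}, {μ, ν, ξ} × {p1}, {ξ} × {p1, p2, p3}, {ν, ξ} × {p2, p3}, {μ, ν, ξ} × {p2, p3}, {ν, ξ} × {p1, p2, p3}, {μ, ν, ξ} × {p1, p2, p3}}; |τ_{X×Y}| = 16.

Enumerate products U × V with U ∈ τ_X, V ∈ τ_Y (deduplicated):
  ∅ × ∅ = {} (∅)
  {ξ} × {p1} = {(ξ,p1)}
  {ν, ξ} × {p1} = {(ν,p1), (ξ,p1)}
  {ξ} × {p2, p3} = {(ξ,p2), (ξ,p3)}
  {μ, ν, ξ} × {p1} = {(μ,p1), (ν,p1), (ξ,p1)}
  {ξ} × {p1, p2, p3} = {(ξ,p1), (ξ,p2), (ξ,p3)}
  {ν, ξ} × {p2, p3} = {(ν,p2), (ν,p3), (ξ,p2), (ξ,p3)}
  {μ, ν, ξ} × {p2, p3} = {(μ,p2), (μ,p3), (ν,p2), (ν,p3), (ξ,p2), (ξ,p3)}
  {ν, ξ} × {p1, p2, p3} = {(ν,p1), (ν,p2), (ν,p3), (ξ,p1), (ξ,p2), (ξ,p3)}
  {μ, ν, ξ} × {p1, p2, p3} = {(μ,p1), (μ,p2), (μ,p3), (ν,p1), (ν,p2), (ν,p3), (ξ,p1), (ξ,p2), (ξ,p3)}
These 10 distinct sets form the basis B.
Close under arbitrary unions to get τ_{X×Y}; counting gives |τ_{X×Y}| = 16.


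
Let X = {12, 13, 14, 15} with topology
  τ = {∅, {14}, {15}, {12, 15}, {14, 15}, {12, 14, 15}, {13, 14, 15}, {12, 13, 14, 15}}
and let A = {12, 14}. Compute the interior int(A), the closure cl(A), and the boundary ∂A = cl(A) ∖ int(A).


int(A) = {14}, cl(A) = {12, 13, 14}, ∂A = {12, 13}.

Closed sets in (X, τ) are complements of opens:
  closed(X, τ) = {∅, {12}, {13}, {12, 13}, {13, 14}, {12, 13, 14}, {12, 13, 15}, {12, 13, 14, 15}}.
int(A) = ⋃ {U ∈ τ : U ⊆ A}. Opens contained in A: ∅, {14}.
Taking the union of these: int(A) = {14}.
cl(A) = ⋂ {C closed : A ⊆ C}. Closed sets containing A: {12, 13, 14}, {12, 13, 14, 15}.
Intersecting these: cl(A) = {12, 13, 14}.
∂A = cl(A) ∖ int(A) = {12, 13, 14} ∖ {14} = {12, 13}.


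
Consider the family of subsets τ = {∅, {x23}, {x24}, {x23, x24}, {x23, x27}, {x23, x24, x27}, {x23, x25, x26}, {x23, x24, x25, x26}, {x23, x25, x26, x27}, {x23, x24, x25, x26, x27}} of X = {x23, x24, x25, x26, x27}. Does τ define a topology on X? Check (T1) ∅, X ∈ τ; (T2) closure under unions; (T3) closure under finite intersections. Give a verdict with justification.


τ IS a topology on X.

Axiom (T1): ∅ ∈ τ? Yes; X ∈ τ? Yes.
Axiom (T2/T3): check pairwise unions and intersections of members of τ.
All pairwise intersections and unions checked — each lies in τ. Therefore τ satisfies (T1), (T2), (T3): it IS a topology on X.


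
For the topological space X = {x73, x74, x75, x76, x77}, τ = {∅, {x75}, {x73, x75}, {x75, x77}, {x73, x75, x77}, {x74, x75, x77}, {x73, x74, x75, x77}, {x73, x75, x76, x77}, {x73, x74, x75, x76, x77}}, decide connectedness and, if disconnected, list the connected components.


(X, τ) is connected.

Find clopen sets (U ∈ τ with X ∖ U ∈ τ):
  U = ∅, X ∖ U = {x73, x74, x75, x76, x77} — both open, so U is clopen.
  U = {x73, x74, x75, x76, x77}, X ∖ U = ∅ — both open, so U is clopen.
Only trivial clopens (∅ and X) exist, so (X, τ) is connected.
Compute connected components by grouping points that agree on all clopens:
  component: {x73, x74, x75, x76, x77}


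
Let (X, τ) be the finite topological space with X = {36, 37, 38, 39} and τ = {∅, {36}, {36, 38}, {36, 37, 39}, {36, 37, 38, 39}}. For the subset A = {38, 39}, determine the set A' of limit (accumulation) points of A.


A' = {37}

For each x ∈ X, list the open sets U ∈ τ with x ∈ U, then check whether U ∩ (A ∖ {x}) ≠ ∅ for every such U.
  x = 36: open {36} ∋ x has {36} ∩ (A ∖ {36}) = ∅, so x is NOT a limit point.
  x = 37: opens ∋ x are {36, 37, 39}, {36, 37, 38, 39}; each meets A ∖ {37}, so x IS a limit point.
  x = 38: open {36, 38} ∋ x has {36, 38} ∩ (A ∖ {38}) = ∅, so x is NOT a limit point.
  x = 39: open {36, 37, 39} ∋ x has {36, 37, 39} ∩ (A ∖ {39}) = ∅, so x is NOT a limit point.
Collecting: A' = {37}.


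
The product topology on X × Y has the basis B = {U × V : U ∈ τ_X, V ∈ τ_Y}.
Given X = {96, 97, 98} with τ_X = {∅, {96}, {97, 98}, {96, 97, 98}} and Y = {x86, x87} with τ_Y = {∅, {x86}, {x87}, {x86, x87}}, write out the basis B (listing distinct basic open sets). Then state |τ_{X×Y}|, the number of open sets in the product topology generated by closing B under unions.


Basis B = {∅ × ∅, {96} × {x86}, {96} × {x87}, {96} × {x86, x87}, {97, 98} × {x86}, {97, 98} × {x87}, {96, 97, 98} × {x86}, {96, 97, 98} × {x87}, {97, 98} × {x86, x87}, {96, 97, 98} × {x86, x87}}; |τ_{X×Y}| = 16.

Enumerate products U × V with U ∈ τ_X, V ∈ τ_Y (deduplicated):
  ∅ × ∅ = {} (∅)
  {96} × {x86} = {(96,x86)}
  {96} × {x87} = {(96,x87)}
  {96} × {x86, x87} = {(96,x86), (96,x87)}
  {97, 98} × {x86} = {(97,x86), (98,x86)}
  {97, 98} × {x87} = {(97,x87), (98,x87)}
  {96, 97, 98} × {x86} = {(96,x86), (97,x86), (98,x86)}
  {96, 97, 98} × {x87} = {(96,x87), (97,x87), (98,x87)}
  {97, 98} × {x86, x87} = {(97,x86), (97,x87), (98,x86), (98,x87)}
  {96, 97, 98} × {x86, x87} = {(96,x86), (96,x87), (97,x86), (97,x87), (98,x86), (98,x87)}
These 10 distinct sets form the basis B.
Close under arbitrary unions to get τ_{X×Y}; counting gives |τ_{X×Y}| = 16.


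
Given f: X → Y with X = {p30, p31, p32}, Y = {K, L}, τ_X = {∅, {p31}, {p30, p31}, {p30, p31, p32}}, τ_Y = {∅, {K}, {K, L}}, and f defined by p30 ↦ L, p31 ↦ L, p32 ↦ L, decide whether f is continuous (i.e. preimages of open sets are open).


f IS continuous.

Compute f^{-1}(U) for each U ∈ τ_Y:
  U = ∅: f^{-1}(U) = ∅ ∈ τ_X ✓.
  U = {K}: f^{-1}(U) = ∅ ∈ τ_X ✓.
  U = {K, L}: f^{-1}(U) = {p30, p31, p32} ∈ τ_X ✓.
Every preimage lies in τ_X, so f IS continuous.


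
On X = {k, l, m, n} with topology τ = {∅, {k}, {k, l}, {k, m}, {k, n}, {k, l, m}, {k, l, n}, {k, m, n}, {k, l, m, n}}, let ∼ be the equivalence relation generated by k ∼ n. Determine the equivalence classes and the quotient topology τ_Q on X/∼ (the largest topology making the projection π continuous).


X/∼ = {[k=n], [l], [m]}; |τ_Q| = 5.

Equivalence classes: [k=n], [l], [m].
Quotient map π: X → X/∼ sends k ↦ [k=n], l ↦ [l], m ↦ [m], n ↦ [k=n].
For each subset V ⊆ X/∼, compute π^{-1}(V) ⊆ X and check whether π^{-1}(V) ∈ τ. V is open in τ_Q iff π^{-1}(V) ∈ τ.
  V = {}: π^{-1}(V) = ∅ ∈ τ ✓.
  V = {[k=n]}: π^{-1}(V) = {k, n} ∈ τ ✓.
  V = {[l]}: π^{-1}(V) = {l} ∉ τ ✗.
  V = {[k=n], [l]}: π^{-1}(V) = {k, l, n} ∈ τ ✓.
  V = {[m]}: π^{-1}(V) = {m} ∉ τ ✗.
  V = {[k=n], [m]}: π^{-1}(V) = {k, m, n} ∈ τ ✓.
  V = {[l], [m]}: π^{-1}(V) = {l, m} ∉ τ ✗.
  V = {[k=n], [l], [m]}: π^{-1}(V) = {k, l, m, n} ∈ τ ✓.
Open sets in the quotient: τ_Q = {{}, {[k=n]}, {[k=n], [l]}, {[k=n], [m]}, {[k=n], [l], [m]}} (5 elements).


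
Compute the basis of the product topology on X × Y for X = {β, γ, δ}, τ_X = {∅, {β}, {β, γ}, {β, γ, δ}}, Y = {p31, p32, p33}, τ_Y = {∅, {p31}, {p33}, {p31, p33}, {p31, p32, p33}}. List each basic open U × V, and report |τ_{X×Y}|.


Basis B = {∅ × ∅, {β} × {p31}, {β} × {p33}, {β} × {p31, p33}, {β, γ} × {p31}, {β, γ} × {p33}, {β} × {p31, p32, p33}, {β, γ, δ} × {p31}, {β, γ, δ} × {p33}, {β, γ} × {p31, p33}, {β, γ} × {p31, p32, p33}, {β, γ, δ} × {p31, p33}, {β, γ, δ} × {p31, p32, p33}}; |τ_{X×Y}| = 30.

Enumerate products U × V with U ∈ τ_X, V ∈ τ_Y (deduplicated):
  ∅ × ∅ = {} (∅)
  {β} × {p31} = {(β,p31)}
  {β} × {p33} = {(β,p33)}
  {β} × {p31, p33} = {(β,p31), (β,p33)}
  {β, γ} × {p31} = {(β,p31), (γ,p31)}
  {β, γ} × {p33} = {(β,p33), (γ,p33)}
  {β} × {p31, p32, p33} = {(β,p31), (β,p32), (β,p33)}
  {β, γ, δ} × {p31} = {(β,p31), (γ,p31), (δ,p31)}
  {β, γ, δ} × {p33} = {(β,p33), (γ,p33), (δ,p33)}
  {β, γ} × {p31, p33} = {(β,p31), (β,p33), (γ,p31), (γ,p33)}
  {β, γ} × {p31, p32, p33} = {(β,p31), (β,p32), (β,p33), (γ,p31), (γ,p32), (γ,p33)}
  {β, γ, δ} × {p31, p33} = {(β,p31), (β,p33), (γ,p31), (γ,p33), (δ,p31), (δ,p33)}
  {β, γ, δ} × {p31, p32, p33} = {(β,p31), (β,p32), (β,p33), (γ,p31), (γ,p32), (γ,p33), (δ,p31), (δ,p32), (δ,p33)}
These 13 distinct sets form the basis B.
Close under arbitrary unions to get τ_{X×Y}; counting gives |τ_{X×Y}| = 30.


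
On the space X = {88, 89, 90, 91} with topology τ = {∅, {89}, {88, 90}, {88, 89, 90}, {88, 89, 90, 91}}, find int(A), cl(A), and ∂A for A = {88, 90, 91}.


int(A) = {88, 90}, cl(A) = {88, 90, 91}, ∂A = {91}.

Closed sets in (X, τ) are complements of opens:
  closed(X, τ) = {∅, {91}, {89, 91}, {88, 90, 91}, {88, 89, 90, 91}}.
int(A) = ⋃ {U ∈ τ : U ⊆ A}. Opens contained in A: ∅, {88, 90}.
Taking the union of these: int(A) = {88, 90}.
cl(A) = ⋂ {C closed : A ⊆ C}. Closed sets containing A: {88, 90, 91}, {88, 89, 90, 91}.
Intersecting these: cl(A) = {88, 90, 91}.
∂A = cl(A) ∖ int(A) = {88, 90, 91} ∖ {88, 90} = {91}.


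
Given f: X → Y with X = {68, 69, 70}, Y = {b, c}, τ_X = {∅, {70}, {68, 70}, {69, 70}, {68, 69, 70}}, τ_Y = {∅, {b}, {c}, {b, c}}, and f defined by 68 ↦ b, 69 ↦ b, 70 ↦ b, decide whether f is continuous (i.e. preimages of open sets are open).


f IS continuous.

Compute f^{-1}(U) for each U ∈ τ_Y:
  U = ∅: f^{-1}(U) = ∅ ∈ τ_X ✓.
  U = {b}: f^{-1}(U) = {68, 69, 70} ∈ τ_X ✓.
  U = {c}: f^{-1}(U) = ∅ ∈ τ_X ✓.
  U = {b, c}: f^{-1}(U) = {68, 69, 70} ∈ τ_X ✓.
Every preimage lies in τ_X, so f IS continuous.


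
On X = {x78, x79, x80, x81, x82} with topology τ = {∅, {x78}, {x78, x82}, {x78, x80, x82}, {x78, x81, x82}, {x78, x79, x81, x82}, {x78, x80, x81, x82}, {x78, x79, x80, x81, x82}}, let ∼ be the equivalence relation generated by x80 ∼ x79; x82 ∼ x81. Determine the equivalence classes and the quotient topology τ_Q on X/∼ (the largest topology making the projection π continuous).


X/∼ = {[x78], [x79=x80], [x81=x82]}; |τ_Q| = 4.

Equivalence classes: [x78], [x79=x80], [x81=x82].
Quotient map π: X → X/∼ sends x78 ↦ [x78], x79 ↦ [x79=x80], x80 ↦ [x79=x80], x81 ↦ [x81=x82], x82 ↦ [x81=x82].
For each subset V ⊆ X/∼, compute π^{-1}(V) ⊆ X and check whether π^{-1}(V) ∈ τ. V is open in τ_Q iff π^{-1}(V) ∈ τ.
  V = {}: π^{-1}(V) = ∅ ∈ τ ✓.
  V = {[x78]}: π^{-1}(V) = {x78} ∈ τ ✓.
  V = {[x79=x80]}: π^{-1}(V) = {x79, x80} ∉ τ ✗.
  V = {[x78], [x79=x80]}: π^{-1}(V) = {x78, x79, x80} ∉ τ ✗.
  V = {[x81=x82]}: π^{-1}(V) = {x81, x82} ∉ τ ✗.
  V = {[x78], [x81=x82]}: π^{-1}(V) = {x78, x81, x82} ∈ τ ✓.
  V = {[x79=x80], [x81=x82]}: π^{-1}(V) = {x79, x80, x81, x82} ∉ τ ✗.
  V = {[x78], [x79=x80], [x81=x82]}: π^{-1}(V) = {x78, x79, x80, x81, x82} ∈ τ ✓.
Open sets in the quotient: τ_Q = {{}, {[x78]}, {[x78], [x81=x82]}, {[x78], [x79=x80], [x81=x82]}} (4 elements).


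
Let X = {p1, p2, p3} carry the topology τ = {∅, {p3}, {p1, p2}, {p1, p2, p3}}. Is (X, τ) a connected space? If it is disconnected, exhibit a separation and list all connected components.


(X, τ) is disconnected; components = [{p3}, {p1, p2}].

Find clopen sets (U ∈ τ with X ∖ U ∈ τ):
  U = ∅, X ∖ U = {p1, p2, p3} — both open, so U is clopen.
  U = {p3}, X ∖ U = {p1, p2} — both open, so U is clopen.
  U = {p1, p2}, X ∖ U = {p3} — both open, so U is clopen.
  U = {p1, p2, p3}, X ∖ U = ∅ — both open, so U is clopen.
Nontrivial clopen(s) exist: e.g. {p1, p2}. So (X, τ) is disconnected.
Compute connected components by grouping points that agree on all clopens:
  component: {p3}
  component: {p1, p2}


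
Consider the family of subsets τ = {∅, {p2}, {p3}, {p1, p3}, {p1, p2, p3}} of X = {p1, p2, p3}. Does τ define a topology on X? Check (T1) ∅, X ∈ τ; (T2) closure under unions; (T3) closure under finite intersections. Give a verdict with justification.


τ is NOT a topology on X.

Axiom (T1): ∅ ∈ τ? Yes; X ∈ τ? Yes.
Axiom (T2/T3): check pairwise unions and intersections of members of τ.
Counterexample for (T2): {p2} ∪ {p3} = {p2, p3} ∉ τ. Therefore τ is NOT a topology.


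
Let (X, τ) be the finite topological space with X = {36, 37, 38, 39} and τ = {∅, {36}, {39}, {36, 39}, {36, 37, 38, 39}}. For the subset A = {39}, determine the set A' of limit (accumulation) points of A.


A' = {37, 38}

For each x ∈ X, list the open sets U ∈ τ with x ∈ U, then check whether U ∩ (A ∖ {x}) ≠ ∅ for every such U.
  x = 36: open {36} ∋ x has {36} ∩ (A ∖ {36}) = ∅, so x is NOT a limit point.
  x = 37: opens ∋ x are {36, 37, 38, 39}; each meets A ∖ {37}, so x IS a limit point.
  x = 38: opens ∋ x are {36, 37, 38, 39}; each meets A ∖ {38}, so x IS a limit point.
  x = 39: open {39} ∋ x has {39} ∩ (A ∖ {39}) = ∅, so x is NOT a limit point.
Collecting: A' = {37, 38}.


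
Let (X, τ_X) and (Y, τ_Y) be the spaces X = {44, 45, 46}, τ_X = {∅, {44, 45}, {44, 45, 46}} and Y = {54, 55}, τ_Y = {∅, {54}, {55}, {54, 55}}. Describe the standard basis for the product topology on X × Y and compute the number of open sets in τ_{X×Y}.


Basis B = {∅ × ∅, {44, 45} × {54}, {44, 45} × {55}, {44, 45, 46} × {54}, {44, 45, 46} × {55}, {44, 45} × {54, 55}, {44, 45, 46} × {54, 55}}; |τ_{X×Y}| = 9.

Enumerate products U × V with U ∈ τ_X, V ∈ τ_Y (deduplicated):
  ∅ × ∅ = {} (∅)
  {44, 45} × {54} = {(44,54), (45,54)}
  {44, 45} × {55} = {(44,55), (45,55)}
  {44, 45, 46} × {54} = {(44,54), (45,54), (46,54)}
  {44, 45, 46} × {55} = {(44,55), (45,55), (46,55)}
  {44, 45} × {54, 55} = {(44,54), (44,55), (45,54), (45,55)}
  {44, 45, 46} × {54, 55} = {(44,54), (44,55), (45,54), (45,55), (46,54), (46,55)}
These 7 distinct sets form the basis B.
Close under arbitrary unions to get τ_{X×Y}; counting gives |τ_{X×Y}| = 9.


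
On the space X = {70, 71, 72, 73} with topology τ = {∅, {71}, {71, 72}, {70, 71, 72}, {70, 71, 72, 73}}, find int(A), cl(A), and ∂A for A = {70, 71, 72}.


int(A) = {70, 71, 72}, cl(A) = {70, 71, 72, 73}, ∂A = {73}.

Closed sets in (X, τ) are complements of opens:
  closed(X, τ) = {∅, {73}, {70, 73}, {70, 72, 73}, {70, 71, 72, 73}}.
int(A) = ⋃ {U ∈ τ : U ⊆ A}. Opens contained in A: ∅, {71}, {71, 72}, {70, 71, 72}.
Taking the union of these: int(A) = {70, 71, 72}.
cl(A) = ⋂ {C closed : A ⊆ C}. Closed sets containing A: {70, 71, 72, 73}.
Intersecting these: cl(A) = {70, 71, 72, 73}.
∂A = cl(A) ∖ int(A) = {70, 71, 72, 73} ∖ {70, 71, 72} = {73}.


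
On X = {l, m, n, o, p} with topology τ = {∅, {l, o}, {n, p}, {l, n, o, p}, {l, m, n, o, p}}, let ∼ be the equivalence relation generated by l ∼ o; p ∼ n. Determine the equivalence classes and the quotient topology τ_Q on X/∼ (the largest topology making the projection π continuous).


X/∼ = {[l=o], [m], [n=p]}; |τ_Q| = 5.

Equivalence classes: [l=o], [m], [n=p].
Quotient map π: X → X/∼ sends l ↦ [l=o], m ↦ [m], n ↦ [n=p], o ↦ [l=o], p ↦ [n=p].
For each subset V ⊆ X/∼, compute π^{-1}(V) ⊆ X and check whether π^{-1}(V) ∈ τ. V is open in τ_Q iff π^{-1}(V) ∈ τ.
  V = {}: π^{-1}(V) = ∅ ∈ τ ✓.
  V = {[l=o]}: π^{-1}(V) = {l, o} ∈ τ ✓.
  V = {[m]}: π^{-1}(V) = {m} ∉ τ ✗.
  V = {[l=o], [m]}: π^{-1}(V) = {l, m, o} ∉ τ ✗.
  V = {[n=p]}: π^{-1}(V) = {n, p} ∈ τ ✓.
  V = {[l=o], [n=p]}: π^{-1}(V) = {l, n, o, p} ∈ τ ✓.
  V = {[m], [n=p]}: π^{-1}(V) = {m, n, p} ∉ τ ✗.
  V = {[l=o], [m], [n=p]}: π^{-1}(V) = {l, m, n, o, p} ∈ τ ✓.
Open sets in the quotient: τ_Q = {{}, {[l=o]}, {[n=p]}, {[l=o], [n=p]}, {[l=o], [m], [n=p]}} (5 elements).


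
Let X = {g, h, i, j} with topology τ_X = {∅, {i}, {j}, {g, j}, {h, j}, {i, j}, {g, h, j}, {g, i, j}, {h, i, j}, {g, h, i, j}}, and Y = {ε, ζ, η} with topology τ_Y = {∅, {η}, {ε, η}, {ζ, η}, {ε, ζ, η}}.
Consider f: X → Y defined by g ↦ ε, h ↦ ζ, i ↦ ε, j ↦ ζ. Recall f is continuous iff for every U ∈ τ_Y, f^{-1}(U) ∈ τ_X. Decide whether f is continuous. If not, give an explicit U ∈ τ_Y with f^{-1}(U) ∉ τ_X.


f is NOT continuous.

Compute f^{-1}(U) for each U ∈ τ_Y:
  U = ∅: f^{-1}(U) = ∅ ∈ τ_X ✓.
  U = {η}: f^{-1}(U) = ∅ ∈ τ_X ✓.
  U = {ε, η}: f^{-1}(U) = {g, i} ∉ τ_X ✗.
  U = {ζ, η}: f^{-1}(U) = {h, j} ∈ τ_X ✓.
  U = {ε, ζ, η}: f^{-1}(U) = {g, h, i, j} ∈ τ_X ✓.
Found U = {ε, η} with f^{-1}(U) = {g, i} not in τ_X. Therefore f is NOT continuous.


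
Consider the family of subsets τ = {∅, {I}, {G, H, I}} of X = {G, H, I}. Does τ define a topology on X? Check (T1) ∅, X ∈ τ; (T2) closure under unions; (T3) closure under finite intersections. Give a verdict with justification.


τ IS a topology on X.

Axiom (T1): ∅ ∈ τ? Yes; X ∈ τ? Yes.
Axiom (T2/T3): check pairwise unions and intersections of members of τ.
All pairwise intersections and unions checked — each lies in τ. Therefore τ satisfies (T1), (T2), (T3): it IS a topology on X.


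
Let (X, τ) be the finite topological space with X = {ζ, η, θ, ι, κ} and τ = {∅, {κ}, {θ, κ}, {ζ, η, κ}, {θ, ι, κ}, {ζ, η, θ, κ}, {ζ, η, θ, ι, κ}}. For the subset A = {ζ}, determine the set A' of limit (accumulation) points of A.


A' = {η}

For each x ∈ X, list the open sets U ∈ τ with x ∈ U, then check whether U ∩ (A ∖ {x}) ≠ ∅ for every such U.
  x = ζ: open {ζ, η, κ} ∋ x has {ζ, η, κ} ∩ (A ∖ {ζ}) = ∅, so x is NOT a limit point.
  x = η: opens ∋ x are {ζ, η, κ}, {ζ, η, θ, κ}, {ζ, η, θ, ι, κ}; each meets A ∖ {η}, so x IS a limit point.
  x = θ: open {θ, κ} ∋ x has {θ, κ} ∩ (A ∖ {θ}) = ∅, so x is NOT a limit point.
  x = ι: open {θ, ι, κ} ∋ x has {θ, ι, κ} ∩ (A ∖ {ι}) = ∅, so x is NOT a limit point.
  x = κ: open {κ} ∋ x has {κ} ∩ (A ∖ {κ}) = ∅, so x is NOT a limit point.
Collecting: A' = {η}.


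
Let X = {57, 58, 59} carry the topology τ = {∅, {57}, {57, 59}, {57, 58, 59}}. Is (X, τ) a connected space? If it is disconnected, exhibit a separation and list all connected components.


(X, τ) is connected.

Find clopen sets (U ∈ τ with X ∖ U ∈ τ):
  U = ∅, X ∖ U = {57, 58, 59} — both open, so U is clopen.
  U = {57, 58, 59}, X ∖ U = ∅ — both open, so U is clopen.
Only trivial clopens (∅ and X) exist, so (X, τ) is connected.
Compute connected components by grouping points that agree on all clopens:
  component: {57, 58, 59}


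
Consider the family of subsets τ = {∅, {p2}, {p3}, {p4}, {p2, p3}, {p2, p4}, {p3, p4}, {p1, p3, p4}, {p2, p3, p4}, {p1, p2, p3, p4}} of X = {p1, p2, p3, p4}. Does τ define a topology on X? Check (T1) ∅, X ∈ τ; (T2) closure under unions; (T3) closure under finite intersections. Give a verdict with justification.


τ IS a topology on X.

Axiom (T1): ∅ ∈ τ? Yes; X ∈ τ? Yes.
Axiom (T2/T3): check pairwise unions and intersections of members of τ.
All pairwise intersections and unions checked — each lies in τ. Therefore τ satisfies (T1), (T2), (T3): it IS a topology on X.


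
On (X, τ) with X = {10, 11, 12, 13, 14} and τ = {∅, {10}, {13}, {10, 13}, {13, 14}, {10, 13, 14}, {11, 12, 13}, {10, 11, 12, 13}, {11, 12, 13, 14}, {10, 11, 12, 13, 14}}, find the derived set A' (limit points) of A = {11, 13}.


A' = {11, 12, 14}

For each x ∈ X, list the open sets U ∈ τ with x ∈ U, then check whether U ∩ (A ∖ {x}) ≠ ∅ for every such U.
  x = 10: open {10} ∋ x has {10} ∩ (A ∖ {10}) = ∅, so x is NOT a limit point.
  x = 11: opens ∋ x are {11, 12, 13}, {10, 11, 12, 13}, {11, 12, 13, 14}, {10, 11, 12, 13, 14}; each meets A ∖ {11}, so x IS a limit point.
  x = 12: opens ∋ x are {11, 12, 13}, {10, 11, 12, 13}, {11, 12, 13, 14}, {10, 11, 12, 13, 14}; each meets A ∖ {12}, so x IS a limit point.
  x = 13: open {13} ∋ x has {13} ∩ (A ∖ {13}) = ∅, so x is NOT a limit point.
  x = 14: opens ∋ x are {13, 14}, {10, 13, 14}, {11, 12, 13, 14}, {10, 11, 12, 13, 14}; each meets A ∖ {14}, so x IS a limit point.
Collecting: A' = {11, 12, 14}.


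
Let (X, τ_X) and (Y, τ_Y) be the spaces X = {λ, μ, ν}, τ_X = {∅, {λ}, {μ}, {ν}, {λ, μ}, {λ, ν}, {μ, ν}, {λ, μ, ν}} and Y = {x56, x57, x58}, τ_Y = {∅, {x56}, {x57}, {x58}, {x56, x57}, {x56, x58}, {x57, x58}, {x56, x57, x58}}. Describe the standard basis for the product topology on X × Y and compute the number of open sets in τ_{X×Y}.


Basis B = {∅ × ∅, {λ} × {x56}, {λ} × {x57}, {λ} × {x58}, {μ} × {x56}, {μ} × {x57}, {μ} × {x58}, {ν} × {x56}, {ν} × {x57}, {ν} × {x58}, {λ} × {x56, x57}, {λ} × {x56, x58}, {λ, μ} × {x56}, {λ, ν} × {x56}, {λ} × {x57, x58}, {λ, μ} × {x57}, {λ, ν} × {x57}, {λ, μ} × {x58}, {λ, ν} × {x58}, {μ} × {x56, x57}, {μ} × {x56, x58}, {μ, ν} × {x56}, {μ} × {x57, x58}, {μ, ν} × {x57}, {μ, ν} × {x58}, {ν} × {x56, x57}, {ν} × {x56, x58}, {ν} × {x57, x58}, {λ} × {x56, x57, x58}, {λ, μ, ν} × {x56}, {λ, μ, ν} × {x57}, {λ, μ, ν} × {x58}, {μ} × {x56, x57, x58}, {ν} × {x56, x57, x58}, {λ, μ} × {x56, x57}, {λ, ν} × {x56, x57}, {λ, μ} × {x56, x58}, {λ, ν} × {x56, x58}, {λ, μ} × {x57, x58}, {λ, ν} × {x57, x58}, {μ, ν} × {x56, x57}, {μ, ν} × {x56, x58}, {μ, ν} × {x57, x58}, {λ, μ} × {x56, x57, x58}, {λ, ν} × {x56, x57, x58}, {λ, μ, ν} × {x56, x57}, {λ, μ, ν} × {x56, x58}, {λ, μ, ν} × {x57, x58}, {μ, ν} × {x56, x57, x58}, {λ, μ, ν} × {x56, x57, x58}}; |τ_{X×Y}| = 512.

Enumerate products U × V with U ∈ τ_X, V ∈ τ_Y (deduplicated):
  ∅ × ∅ = {} (∅)
  {λ} × {x56} = {(λ,x56)}
  {λ} × {x57} = {(λ,x57)}
  {λ} × {x58} = {(λ,x58)}
  {μ} × {x56} = {(μ,x56)}
  {μ} × {x57} = {(μ,x57)}
  {μ} × {x58} = {(μ,x58)}
  {ν} × {x56} = {(ν,x56)}
  {ν} × {x57} = {(ν,x57)}
  {ν} × {x58} = {(ν,x58)}
  {λ} × {x56, x57} = {(λ,x56), (λ,x57)}
  {λ} × {x56, x58} = {(λ,x56), (λ,x58)}
  {λ, μ} × {x56} = {(λ,x56), (μ,x56)}
  {λ, ν} × {x56} = {(λ,x56), (ν,x56)}
  {λ} × {x57, x58} = {(λ,x57), (λ,x58)}
  {λ, μ} × {x57} = {(λ,x57), (μ,x57)}
  {λ, ν} × {x57} = {(λ,x57), (ν,x57)}
  {λ, μ} × {x58} = {(λ,x58), (μ,x58)}
  {λ, ν} × {x58} = {(λ,x58), (ν,x58)}
  {μ} × {x56, x57} = {(μ,x56), (μ,x57)}
  {μ} × {x56, x58} = {(μ,x56), (μ,x58)}
  {μ, ν} × {x56} = {(μ,x56), (ν,x56)}
  {μ} × {x57, x58} = {(μ,x57), (μ,x58)}
  {μ, ν} × {x57} = {(μ,x57), (ν,x57)}
  {μ, ν} × {x58} = {(μ,x58), (ν,x58)}
  {ν} × {x56, x57} = {(ν,x56), (ν,x57)}
  {ν} × {x56, x58} = {(ν,x56), (ν,x58)}
  {ν} × {x57, x58} = {(ν,x57), (ν,x58)}
  {λ} × {x56, x57, x58} = {(λ,x56), (λ,x57), (λ,x58)}
  {λ, μ, ν} × {x56} = {(λ,x56), (μ,x56), (ν,x56)}
  {λ, μ, ν} × {x57} = {(λ,x57), (μ,x57), (ν,x57)}
  {λ, μ, ν} × {x58} = {(λ,x58), (μ,x58), (ν,x58)}
  {μ} × {x56, x57, x58} = {(μ,x56), (μ,x57), (μ,x58)}
  {ν} × {x56, x57, x58} = {(ν,x56), (ν,x57), (ν,x58)}
  {λ, μ} × {x56, x57} = {(λ,x56), (λ,x57), (μ,x56), (μ,x57)}
  {λ, ν} × {x56, x57} = {(λ,x56), (λ,x57), (ν,x56), (ν,x57)}
  {λ, μ} × {x56, x58} = {(λ,x56), (λ,x58), (μ,x56), (μ,x58)}
  {λ, ν} × {x56, x58} = {(λ,x56), (λ,x58), (ν,x56), (ν,x58)}
  {λ, μ} × {x57, x58} = {(λ,x57), (λ,x58), (μ,x57), (μ,x58)}
  {λ, ν} × {x57, x58} = {(λ,x57), (λ,x58), (ν,x57), (ν,x58)}
  {μ, ν} × {x56, x57} = {(μ,x56), (μ,x57), (ν,x56), (ν,x57)}
  {μ, ν} × {x56, x58} = {(μ,x56), (μ,x58), (ν,x56), (ν,x58)}
  {μ, ν} × {x57, x58} = {(μ,x57), (μ,x58), (ν,x57), (ν,x58)}
  {λ, μ} × {x56, x57, x58} = {(λ,x56), (λ,x57), (λ,x58), (μ,x56), (μ,x57), (μ,x58)}
  {λ, ν} × {x56, x57, x58} = {(λ,x56), (λ,x57), (λ,x58), (ν,x56), (ν,x57), (ν,x58)}
  {λ, μ, ν} × {x56, x57} = {(λ,x56), (λ,x57), (μ,x56), (μ,x57), (ν,x56), (ν,x57)}
  {λ, μ, ν} × {x56, x58} = {(λ,x56), (λ,x58), (μ,x56), (μ,x58), (ν,x56), (ν,x58)}
  {λ, μ, ν} × {x57, x58} = {(λ,x57), (λ,x58), (μ,x57), (μ,x58), (ν,x57), (ν,x58)}
  {μ, ν} × {x56, x57, x58} = {(μ,x56), (μ,x57), (μ,x58), (ν,x56), (ν,x57), (ν,x58)}
  {λ, μ, ν} × {x56, x57, x58} = {(λ,x56), (λ,x57), (λ,x58), (μ,x56), (μ,x57), (μ,x58), (ν,x56), (ν,x57), (ν,x58)}
These 50 distinct sets form the basis B.
Close under arbitrary unions to get τ_{X×Y}; counting gives |τ_{X×Y}| = 512.


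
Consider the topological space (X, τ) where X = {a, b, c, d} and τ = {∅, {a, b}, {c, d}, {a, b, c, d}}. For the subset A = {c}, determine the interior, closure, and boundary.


int(A) = ∅, cl(A) = {c, d}, ∂A = {c, d}.

Closed sets in (X, τ) are complements of opens:
  closed(X, τ) = {∅, {a, b}, {c, d}, {a, b, c, d}}.
int(A) = ⋃ {U ∈ τ : U ⊆ A}. Opens contained in A: ∅.
Taking the union of these: int(A) = ∅.
cl(A) = ⋂ {C closed : A ⊆ C}. Closed sets containing A: {c, d}, {a, b, c, d}.
Intersecting these: cl(A) = {c, d}.
∂A = cl(A) ∖ int(A) = {c, d} ∖ ∅ = {c, d}.


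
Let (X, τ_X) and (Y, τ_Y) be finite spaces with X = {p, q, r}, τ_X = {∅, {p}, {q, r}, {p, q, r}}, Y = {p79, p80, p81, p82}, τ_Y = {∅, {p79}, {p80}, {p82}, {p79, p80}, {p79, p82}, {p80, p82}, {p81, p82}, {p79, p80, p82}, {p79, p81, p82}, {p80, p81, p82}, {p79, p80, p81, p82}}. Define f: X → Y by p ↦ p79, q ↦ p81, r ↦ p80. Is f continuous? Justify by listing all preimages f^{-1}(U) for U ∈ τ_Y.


f is NOT continuous.

Compute f^{-1}(U) for each U ∈ τ_Y:
  U = ∅: f^{-1}(U) = ∅ ∈ τ_X ✓.
  U = {p79}: f^{-1}(U) = {p} ∈ τ_X ✓.
  U = {p80}: f^{-1}(U) = {r} ∉ τ_X ✗.
  U = {p82}: f^{-1}(U) = ∅ ∈ τ_X ✓.
  U = {p79, p80}: f^{-1}(U) = {p, r} ∉ τ_X ✗.
  U = {p79, p82}: f^{-1}(U) = {p} ∈ τ_X ✓.
  U = {p80, p82}: f^{-1}(U) = {r} ∉ τ_X ✗.
  U = {p81, p82}: f^{-1}(U) = {q} ∉ τ_X ✗.
  U = {p79, p80, p82}: f^{-1}(U) = {p, r} ∉ τ_X ✗.
  U = {p79, p81, p82}: f^{-1}(U) = {p, q} ∉ τ_X ✗.
  U = {p80, p81, p82}: f^{-1}(U) = {q, r} ∈ τ_X ✓.
  U = {p79, p80, p81, p82}: f^{-1}(U) = {p, q, r} ∈ τ_X ✓.
Found U = {p80} with f^{-1}(U) = {r} not in τ_X. Therefore f is NOT continuous.


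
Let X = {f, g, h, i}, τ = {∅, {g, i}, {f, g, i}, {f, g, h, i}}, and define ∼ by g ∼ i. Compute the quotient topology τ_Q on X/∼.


X/∼ = {[f], [g=i], [h]}; |τ_Q| = 4.

Equivalence classes: [f], [g=i], [h].
Quotient map π: X → X/∼ sends f ↦ [f], g ↦ [g=i], h ↦ [h], i ↦ [g=i].
For each subset V ⊆ X/∼, compute π^{-1}(V) ⊆ X and check whether π^{-1}(V) ∈ τ. V is open in τ_Q iff π^{-1}(V) ∈ τ.
  V = {}: π^{-1}(V) = ∅ ∈ τ ✓.
  V = {[f]}: π^{-1}(V) = {f} ∉ τ ✗.
  V = {[g=i]}: π^{-1}(V) = {g, i} ∈ τ ✓.
  V = {[f], [g=i]}: π^{-1}(V) = {f, g, i} ∈ τ ✓.
  V = {[h]}: π^{-1}(V) = {h} ∉ τ ✗.
  V = {[f], [h]}: π^{-1}(V) = {f, h} ∉ τ ✗.
  V = {[g=i], [h]}: π^{-1}(V) = {g, h, i} ∉ τ ✗.
  V = {[f], [g=i], [h]}: π^{-1}(V) = {f, g, h, i} ∈ τ ✓.
Open sets in the quotient: τ_Q = {{}, {[g=i]}, {[f], [g=i]}, {[f], [g=i], [h]}} (4 elements).


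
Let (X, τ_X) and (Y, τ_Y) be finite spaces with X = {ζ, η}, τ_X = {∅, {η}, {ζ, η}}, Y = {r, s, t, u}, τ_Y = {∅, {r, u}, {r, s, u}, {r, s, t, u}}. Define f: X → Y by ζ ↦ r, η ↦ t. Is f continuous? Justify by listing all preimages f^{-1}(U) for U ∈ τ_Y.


f is NOT continuous.

Compute f^{-1}(U) for each U ∈ τ_Y:
  U = ∅: f^{-1}(U) = ∅ ∈ τ_X ✓.
  U = {r, u}: f^{-1}(U) = {ζ} ∉ τ_X ✗.
  U = {r, s, u}: f^{-1}(U) = {ζ} ∉ τ_X ✗.
  U = {r, s, t, u}: f^{-1}(U) = {ζ, η} ∈ τ_X ✓.
Found U = {r, u} with f^{-1}(U) = {ζ} not in τ_X. Therefore f is NOT continuous.


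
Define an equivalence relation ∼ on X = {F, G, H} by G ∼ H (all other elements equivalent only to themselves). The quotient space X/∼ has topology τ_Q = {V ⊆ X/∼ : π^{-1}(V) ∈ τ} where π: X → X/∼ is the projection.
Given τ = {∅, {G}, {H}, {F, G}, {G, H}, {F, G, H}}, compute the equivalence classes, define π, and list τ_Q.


X/∼ = {[F], [G=H]}; |τ_Q| = 3.

Equivalence classes: [F], [G=H].
Quotient map π: X → X/∼ sends F ↦ [F], G ↦ [G=H], H ↦ [G=H].
For each subset V ⊆ X/∼, compute π^{-1}(V) ⊆ X and check whether π^{-1}(V) ∈ τ. V is open in τ_Q iff π^{-1}(V) ∈ τ.
  V = {}: π^{-1}(V) = ∅ ∈ τ ✓.
  V = {[F]}: π^{-1}(V) = {F} ∉ τ ✗.
  V = {[G=H]}: π^{-1}(V) = {G, H} ∈ τ ✓.
  V = {[F], [G=H]}: π^{-1}(V) = {F, G, H} ∈ τ ✓.
Open sets in the quotient: τ_Q = {{}, {[G=H]}, {[F], [G=H]}} (3 elements).


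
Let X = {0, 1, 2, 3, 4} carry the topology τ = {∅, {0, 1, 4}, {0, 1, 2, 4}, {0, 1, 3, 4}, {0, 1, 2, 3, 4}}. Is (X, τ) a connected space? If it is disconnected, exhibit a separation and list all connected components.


(X, τ) is connected.

Find clopen sets (U ∈ τ with X ∖ U ∈ τ):
  U = ∅, X ∖ U = {0, 1, 2, 3, 4} — both open, so U is clopen.
  U = {0, 1, 2, 3, 4}, X ∖ U = ∅ — both open, so U is clopen.
Only trivial clopens (∅ and X) exist, so (X, τ) is connected.
Compute connected components by grouping points that agree on all clopens:
  component: {0, 1, 2, 3, 4}


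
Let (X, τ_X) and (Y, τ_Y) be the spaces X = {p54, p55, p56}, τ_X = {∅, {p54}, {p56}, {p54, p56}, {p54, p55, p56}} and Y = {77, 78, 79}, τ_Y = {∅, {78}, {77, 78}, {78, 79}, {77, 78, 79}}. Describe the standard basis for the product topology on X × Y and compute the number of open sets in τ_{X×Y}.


Basis B = {∅ × ∅, {p54} × {78}, {p56} × {78}, {p54} × {77, 78}, {p54} × {78, 79}, {p54, p56} × {78}, {p56} × {77, 78}, {p56} × {78, 79}, {p54} × {77, 78, 79}, {p54, p55, p56} × {78}, {p56} × {77, 78, 79}, {p54, p56} × {77, 78}, {p54, p56} × {78, 79}, {p54, p56} × {77, 78, 79}, {p54, p55, p56} × {77, 78}, {p54, p55, p56} × {78, 79}, {p54, p55, p56} × {77, 78, 79}}; |τ_{X×Y}| = 50.

Enumerate products U × V with U ∈ τ_X, V ∈ τ_Y (deduplicated):
  ∅ × ∅ = {} (∅)
  {p54} × {78} = {(p54,78)}
  {p56} × {78} = {(p56,78)}
  {p54} × {77, 78} = {(p54,77), (p54,78)}
  {p54} × {78, 79} = {(p54,78), (p54,79)}
  {p54, p56} × {78} = {(p54,78), (p56,78)}
  {p56} × {77, 78} = {(p56,77), (p56,78)}
  {p56} × {78, 79} = {(p56,78), (p56,79)}
  {p54} × {77, 78, 79} = {(p54,77), (p54,78), (p54,79)}
  {p54, p55, p56} × {78} = {(p54,78), (p55,78), (p56,78)}
  {p56} × {77, 78, 79} = {(p56,77), (p56,78), (p56,79)}
  {p54, p56} × {77, 78} = {(p54,77), (p54,78), (p56,77), (p56,78)}
  {p54, p56} × {78, 79} = {(p54,78), (p54,79), (p56,78), (p56,79)}
  {p54, p56} × {77, 78, 79} = {(p54,77), (p54,78), (p54,79), (p56,77), (p56,78), (p56,79)}
  {p54, p55, p56} × {77, 78} = {(p54,77), (p54,78), (p55,77), (p55,78), (p56,77), (p56,78)}
  {p54, p55, p56} × {78, 79} = {(p54,78), (p54,79), (p55,78), (p55,79), (p56,78), (p56,79)}
  {p54, p55, p56} × {77, 78, 79} = {(p54,77), (p54,78), (p54,79), (p55,77), (p55,78), (p55,79), (p56,77), (p56,78), (p56,79)}
These 17 distinct sets form the basis B.
Close under arbitrary unions to get τ_{X×Y}; counting gives |τ_{X×Y}| = 50.


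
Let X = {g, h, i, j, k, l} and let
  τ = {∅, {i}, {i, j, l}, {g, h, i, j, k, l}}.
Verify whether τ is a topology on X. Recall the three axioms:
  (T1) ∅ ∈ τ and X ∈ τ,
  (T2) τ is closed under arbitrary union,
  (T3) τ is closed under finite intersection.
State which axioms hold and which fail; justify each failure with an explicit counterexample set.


τ IS a topology on X.

Axiom (T1): ∅ ∈ τ? Yes; X ∈ τ? Yes.
Axiom (T2/T3): check pairwise unions and intersections of members of τ.
All pairwise intersections and unions checked — each lies in τ. Therefore τ satisfies (T1), (T2), (T3): it IS a topology on X.


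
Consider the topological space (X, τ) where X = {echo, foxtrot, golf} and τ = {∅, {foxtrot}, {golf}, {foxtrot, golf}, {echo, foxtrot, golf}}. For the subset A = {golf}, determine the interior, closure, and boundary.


int(A) = {golf}, cl(A) = {echo, golf}, ∂A = {echo}.

Closed sets in (X, τ) are complements of opens:
  closed(X, τ) = {∅, {echo}, {echo, foxtrot}, {echo, golf}, {echo, foxtrot, golf}}.
int(A) = ⋃ {U ∈ τ : U ⊆ A}. Opens contained in A: ∅, {golf}.
Taking the union of these: int(A) = {golf}.
cl(A) = ⋂ {C closed : A ⊆ C}. Closed sets containing A: {echo, golf}, {echo, foxtrot, golf}.
Intersecting these: cl(A) = {echo, golf}.
∂A = cl(A) ∖ int(A) = {echo, golf} ∖ {golf} = {echo}.


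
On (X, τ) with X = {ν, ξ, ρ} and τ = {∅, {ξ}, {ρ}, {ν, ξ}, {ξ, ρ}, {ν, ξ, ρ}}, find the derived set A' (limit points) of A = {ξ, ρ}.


A' = {ν}

For each x ∈ X, list the open sets U ∈ τ with x ∈ U, then check whether U ∩ (A ∖ {x}) ≠ ∅ for every such U.
  x = ν: opens ∋ x are {ν, ξ}, {ν, ξ, ρ}; each meets A ∖ {ν}, so x IS a limit point.
  x = ξ: open {ξ} ∋ x has {ξ} ∩ (A ∖ {ξ}) = ∅, so x is NOT a limit point.
  x = ρ: open {ρ} ∋ x has {ρ} ∩ (A ∖ {ρ}) = ∅, so x is NOT a limit point.
Collecting: A' = {ν}.
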